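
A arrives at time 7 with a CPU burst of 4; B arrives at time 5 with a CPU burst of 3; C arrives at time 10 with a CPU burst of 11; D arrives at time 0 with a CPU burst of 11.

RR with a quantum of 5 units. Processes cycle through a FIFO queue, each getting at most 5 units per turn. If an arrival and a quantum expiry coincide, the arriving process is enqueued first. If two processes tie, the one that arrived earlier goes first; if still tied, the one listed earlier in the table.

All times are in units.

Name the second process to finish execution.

A

Gantt: | D 0-5 | B 5-8 | D 8-13 | A 13-17 | C 17-22 | D 22-23 | C 23-29 |
Completion: A=17  B=8  C=29  D=23
Turnaround (C−A): A=10  B=3  C=19  D=23
Finish order: B → A → D → C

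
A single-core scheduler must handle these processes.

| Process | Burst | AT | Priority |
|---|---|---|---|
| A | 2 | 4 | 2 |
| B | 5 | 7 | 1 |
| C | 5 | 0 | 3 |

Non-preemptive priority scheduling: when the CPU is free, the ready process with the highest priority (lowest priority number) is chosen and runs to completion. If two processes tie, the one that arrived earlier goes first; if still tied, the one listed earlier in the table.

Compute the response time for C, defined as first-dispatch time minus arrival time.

Schedule: | C 0-5 | A 5-7 | B 7-12 |
Completion: A=7  B=12  C=5
Turnaround (C−A): A=3  B=5  C=5
Response(C) = first start − arrival = 0 − 0 = 0

0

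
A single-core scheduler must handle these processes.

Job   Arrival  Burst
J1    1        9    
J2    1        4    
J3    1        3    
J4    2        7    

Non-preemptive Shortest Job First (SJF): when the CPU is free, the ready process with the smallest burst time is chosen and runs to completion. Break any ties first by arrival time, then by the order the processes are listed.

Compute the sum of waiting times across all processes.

Schedule: | idle 0-1 | J3 1-4 | J2 4-8 | J4 8-15 | J1 15-24 |
Completion: J1=24  J2=8  J3=4  J4=15
Turnaround (C−A): J1=23  J2=7  J3=3  J4=13
Waiting = turnaround − burst: J1=14, J2=3, J3=0, J4=6
Total waiting = 14 + 3 + 0 + 6 = 23

23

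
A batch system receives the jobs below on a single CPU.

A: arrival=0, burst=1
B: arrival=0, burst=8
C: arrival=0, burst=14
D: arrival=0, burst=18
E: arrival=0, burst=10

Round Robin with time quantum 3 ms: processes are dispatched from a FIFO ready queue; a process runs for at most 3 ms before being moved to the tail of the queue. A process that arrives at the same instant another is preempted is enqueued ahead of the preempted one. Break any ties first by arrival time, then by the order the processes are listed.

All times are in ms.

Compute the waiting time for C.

Schedule: | A 0-1 | B 1-4 | C 4-7 | D 7-10 | E 10-13 | B 13-16 | C 16-19 | D 19-22 | E 22-25 | B 25-27 | C 27-30 | D 30-33 | E 33-36 | C 36-39 | D 39-42 | E 42-43 | C 43-45 | D 45-51 |
Completion: A=1  B=27  C=45  D=51  E=43
Turnaround (C−A): A=1  B=27  C=45  D=51  E=43
Waiting(C) = turnaround − burst = 45 − 14 = 31

31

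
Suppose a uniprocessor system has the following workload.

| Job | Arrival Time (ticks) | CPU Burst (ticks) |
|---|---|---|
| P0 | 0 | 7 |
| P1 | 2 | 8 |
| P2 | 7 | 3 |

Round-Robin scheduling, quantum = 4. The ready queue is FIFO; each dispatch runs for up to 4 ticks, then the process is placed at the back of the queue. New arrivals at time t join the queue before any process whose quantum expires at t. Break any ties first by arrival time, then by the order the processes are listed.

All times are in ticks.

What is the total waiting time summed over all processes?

Gantt: | P0 0-4 | P1 4-8 | P0 8-11 | P2 11-14 | P1 14-18 |
Completion: P0=11  P1=18  P2=14
Waiting = turnaround − burst: P0=4, P1=8, P2=4
Total waiting = 4 + 8 + 4 = 16

16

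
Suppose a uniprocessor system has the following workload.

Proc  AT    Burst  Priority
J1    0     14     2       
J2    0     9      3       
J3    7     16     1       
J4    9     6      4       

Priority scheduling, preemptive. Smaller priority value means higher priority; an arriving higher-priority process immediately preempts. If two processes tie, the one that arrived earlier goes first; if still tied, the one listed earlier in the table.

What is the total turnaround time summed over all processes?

121

Timeline: | J1 0-7 | J3 7-23 | J1 23-30 | J2 30-39 | J4 39-45 |
Completion: J1=30  J2=39  J3=23  J4=45
Turnaround (C−A): J1=30  J2=39  J3=16  J4=36
Turnaround = completion − arrival: J1=30, J2=39, J3=16, J4=36
Total turnaround = 30 + 39 + 16 + 36 = 121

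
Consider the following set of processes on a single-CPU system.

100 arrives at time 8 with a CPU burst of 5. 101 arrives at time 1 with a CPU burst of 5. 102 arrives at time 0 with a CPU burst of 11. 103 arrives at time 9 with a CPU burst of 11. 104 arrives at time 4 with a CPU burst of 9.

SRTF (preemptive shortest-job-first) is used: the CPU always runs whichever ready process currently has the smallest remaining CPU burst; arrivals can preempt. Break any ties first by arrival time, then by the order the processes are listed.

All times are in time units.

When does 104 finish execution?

Timeline: | 102 0-1 | 101 1-6 | 104 6-8 | 100 8-13 | 104 13-20 | 102 20-30 | 103 30-41 |
Completion: 100=13  101=6  102=30  103=41  104=20

20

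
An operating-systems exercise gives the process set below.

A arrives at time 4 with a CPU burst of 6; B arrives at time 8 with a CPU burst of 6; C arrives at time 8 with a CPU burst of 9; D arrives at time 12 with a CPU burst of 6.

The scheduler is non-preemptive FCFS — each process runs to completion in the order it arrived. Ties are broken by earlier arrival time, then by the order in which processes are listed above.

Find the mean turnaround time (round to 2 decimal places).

12.50

Timeline: | idle 0-4 | A 4-10 | B 10-16 | C 16-25 | D 25-31 |
Completion: A=10  B=16  C=25  D=31
Turnaround times: A=6, B=8, C=17, D=19
Average turnaround = (6+8+17+19) / 4 = 50/4 = 12.50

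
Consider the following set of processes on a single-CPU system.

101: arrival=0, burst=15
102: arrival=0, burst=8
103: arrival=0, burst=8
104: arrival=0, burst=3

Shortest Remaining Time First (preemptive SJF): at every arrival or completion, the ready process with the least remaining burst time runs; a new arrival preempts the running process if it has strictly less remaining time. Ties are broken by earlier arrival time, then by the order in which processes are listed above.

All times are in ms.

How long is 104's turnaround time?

3

Timeline: | 104 0-3 | 102 3-11 | 103 11-19 | 101 19-34 |
Completion: 101=34  102=11  103=19  104=3
Turnaround(104) = completion − arrival = 3 − 0 = 3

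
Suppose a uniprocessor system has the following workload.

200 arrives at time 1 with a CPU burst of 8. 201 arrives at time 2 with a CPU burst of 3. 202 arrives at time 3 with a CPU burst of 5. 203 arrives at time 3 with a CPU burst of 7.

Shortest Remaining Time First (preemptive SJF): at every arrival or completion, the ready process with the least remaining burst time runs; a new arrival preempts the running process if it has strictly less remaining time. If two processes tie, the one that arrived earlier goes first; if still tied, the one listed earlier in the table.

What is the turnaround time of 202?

7

Schedule: | idle 0-1 | 200 1-2 | 201 2-5 | 202 5-10 | 200 10-17 | 203 17-24 |
Completion: 200=17  201=5  202=10  203=24
Turnaround (C−A): 200=16  201=3  202=7  203=21
Turnaround(202) = completion − arrival = 10 − 3 = 7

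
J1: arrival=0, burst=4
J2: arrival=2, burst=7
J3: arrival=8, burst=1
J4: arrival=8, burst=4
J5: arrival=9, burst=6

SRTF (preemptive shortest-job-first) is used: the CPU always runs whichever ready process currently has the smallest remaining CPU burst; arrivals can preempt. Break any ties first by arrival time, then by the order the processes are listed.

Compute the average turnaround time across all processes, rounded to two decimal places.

Timeline: | J1 0-4 | J2 4-8 | J3 8-9 | J2 9-12 | J4 12-16 | J5 16-22 |
Completion: J1=4  J2=12  J3=9  J4=16  J5=22
Turnaround times: J1=4, J2=10, J3=1, J4=8, J5=13
Average turnaround = (4+10+1+8+13) / 5 = 36/5 = 7.20

7.20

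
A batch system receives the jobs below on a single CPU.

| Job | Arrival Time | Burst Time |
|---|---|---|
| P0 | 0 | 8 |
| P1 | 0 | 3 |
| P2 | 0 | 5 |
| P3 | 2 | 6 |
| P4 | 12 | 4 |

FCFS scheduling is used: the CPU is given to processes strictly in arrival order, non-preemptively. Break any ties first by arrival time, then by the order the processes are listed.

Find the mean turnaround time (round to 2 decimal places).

Schedule: | P0 0-8 | P1 8-11 | P2 11-16 | P3 16-22 | P4 22-26 |
Completion: P0=8  P1=11  P2=16  P3=22  P4=26
Turnaround (C−A): P0=8  P1=11  P2=16  P3=20  P4=14
Turnaround times: P0=8, P1=11, P2=16, P3=20, P4=14
Average turnaround = (8+11+16+20+14) / 5 = 69/5 = 13.80

13.80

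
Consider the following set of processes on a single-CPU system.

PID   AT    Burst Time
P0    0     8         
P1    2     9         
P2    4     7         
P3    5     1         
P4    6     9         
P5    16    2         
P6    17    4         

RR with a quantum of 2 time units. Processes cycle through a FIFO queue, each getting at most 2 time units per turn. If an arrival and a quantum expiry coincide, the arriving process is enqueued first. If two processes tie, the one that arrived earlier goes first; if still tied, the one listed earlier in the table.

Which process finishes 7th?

Timeline: | P0 0-2 | P1 2-4 | P0 4-6 | P2 6-8 | P1 8-10 | P3 10-11 | P4 11-13 | P0 13-15 | P2 15-17 | P1 17-19 | P4 19-21 | P0 21-23 | P5 23-25 | P6 25-27 | P2 27-29 | P1 29-31 | P4 31-33 | P6 33-35 | P2 35-36 | P1 36-37 | P4 37-40 |
Completion: P0=23  P1=37  P2=36  P3=11  P4=40  P5=25  P6=35
Turnaround (C−A): P0=23  P1=35  P2=32  P3=6  P4=34  P5=9  P6=18
Finish order: P3 → P0 → P5 → P6 → P2 → P1 → P4

P4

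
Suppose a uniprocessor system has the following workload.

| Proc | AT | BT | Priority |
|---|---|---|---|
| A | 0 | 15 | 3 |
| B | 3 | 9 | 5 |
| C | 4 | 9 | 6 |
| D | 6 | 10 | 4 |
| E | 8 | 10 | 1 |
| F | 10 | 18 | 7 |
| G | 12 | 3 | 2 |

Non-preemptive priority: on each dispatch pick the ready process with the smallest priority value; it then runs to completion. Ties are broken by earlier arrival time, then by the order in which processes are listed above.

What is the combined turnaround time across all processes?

240

Gantt: | A 0-15 | E 15-25 | G 25-28 | D 28-38 | B 38-47 | C 47-56 | F 56-74 |
Completion: A=15  B=47  C=56  D=38  E=25  F=74  G=28
Turnaround = completion − arrival: A=15, B=44, C=52, D=32, E=17, F=64, G=16
Total turnaround = 15 + 44 + 52 + 32 + 17 + 64 + 16 = 240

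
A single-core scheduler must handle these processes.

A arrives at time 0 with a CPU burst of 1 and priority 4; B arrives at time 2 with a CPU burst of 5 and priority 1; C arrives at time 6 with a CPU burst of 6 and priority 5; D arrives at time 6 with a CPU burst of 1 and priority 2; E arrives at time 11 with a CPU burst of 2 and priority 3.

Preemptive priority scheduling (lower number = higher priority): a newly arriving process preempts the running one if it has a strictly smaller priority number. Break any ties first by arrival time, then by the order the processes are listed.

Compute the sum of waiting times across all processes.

Timeline: | A 0-1 | idle 1-2 | B 2-7 | D 7-8 | C 8-11 | E 11-13 | C 13-16 |
Completion: A=1  B=7  C=16  D=8  E=13
Waiting = turnaround − burst: A=0, B=0, C=4, D=1, E=0
Total waiting = 0 + 0 + 4 + 1 + 0 = 5

5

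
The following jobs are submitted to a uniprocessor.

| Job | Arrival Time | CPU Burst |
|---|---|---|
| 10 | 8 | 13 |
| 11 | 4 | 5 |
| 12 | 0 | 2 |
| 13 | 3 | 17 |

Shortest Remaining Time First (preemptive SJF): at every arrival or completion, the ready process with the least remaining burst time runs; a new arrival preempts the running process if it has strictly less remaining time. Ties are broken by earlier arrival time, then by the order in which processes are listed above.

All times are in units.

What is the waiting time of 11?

Schedule: | 12 0-2 | idle 2-3 | 13 3-4 | 11 4-9 | 10 9-22 | 13 22-38 |
Completion: 10=22  11=9  12=2  13=38
Turnaround (C−A): 10=14  11=5  12=2  13=35
Waiting(11) = turnaround − burst = 5 − 5 = 0

0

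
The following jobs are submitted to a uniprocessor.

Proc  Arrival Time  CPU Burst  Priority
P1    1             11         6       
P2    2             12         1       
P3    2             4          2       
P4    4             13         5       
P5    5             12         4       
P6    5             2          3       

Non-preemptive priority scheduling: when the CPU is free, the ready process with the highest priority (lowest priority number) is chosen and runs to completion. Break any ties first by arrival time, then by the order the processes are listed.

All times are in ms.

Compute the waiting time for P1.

Timeline: | idle 0-1 | P1 1-12 | P2 12-24 | P3 24-28 | P6 28-30 | P5 30-42 | P4 42-55 |
Completion: P1=12  P2=24  P3=28  P4=55  P5=42  P6=30
Waiting(P1) = turnaround − burst = 11 − 11 = 0

0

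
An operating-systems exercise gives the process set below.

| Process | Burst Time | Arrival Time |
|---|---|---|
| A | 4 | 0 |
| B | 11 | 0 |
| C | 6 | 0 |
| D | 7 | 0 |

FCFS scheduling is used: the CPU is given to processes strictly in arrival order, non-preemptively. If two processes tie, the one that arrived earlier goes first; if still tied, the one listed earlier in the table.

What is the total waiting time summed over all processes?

Timeline: | A 0-4 | B 4-15 | C 15-21 | D 21-28 |
Completion: A=4  B=15  C=21  D=28
Waiting = turnaround − burst: A=0, B=4, C=15, D=21
Total waiting = 0 + 4 + 15 + 21 = 40

40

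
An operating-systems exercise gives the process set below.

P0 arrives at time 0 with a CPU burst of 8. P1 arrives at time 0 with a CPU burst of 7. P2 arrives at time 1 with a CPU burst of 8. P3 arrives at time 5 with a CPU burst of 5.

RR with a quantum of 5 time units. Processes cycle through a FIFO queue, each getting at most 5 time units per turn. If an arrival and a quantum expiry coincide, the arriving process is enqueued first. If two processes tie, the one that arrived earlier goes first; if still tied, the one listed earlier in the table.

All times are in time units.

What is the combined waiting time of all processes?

Timeline: | P0 0-5 | P1 5-10 | P2 10-15 | P3 15-20 | P0 20-23 | P1 23-25 | P2 25-28 |
Completion: P0=23  P1=25  P2=28  P3=20
Turnaround (C−A): P0=23  P1=25  P2=27  P3=15
Waiting = turnaround − burst: P0=15, P1=18, P2=19, P3=10
Total waiting = 15 + 18 + 19 + 10 = 62

62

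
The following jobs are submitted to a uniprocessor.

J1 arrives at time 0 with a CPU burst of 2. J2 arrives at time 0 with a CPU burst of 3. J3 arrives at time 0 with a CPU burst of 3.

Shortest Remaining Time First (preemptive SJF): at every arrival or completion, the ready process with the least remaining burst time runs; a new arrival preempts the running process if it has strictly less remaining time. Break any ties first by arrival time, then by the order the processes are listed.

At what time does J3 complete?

8

Schedule: | J1 0-2 | J2 2-5 | J3 5-8 |
Completion: J1=2  J2=5  J3=8
Turnaround (C−A): J1=2  J2=5  J3=8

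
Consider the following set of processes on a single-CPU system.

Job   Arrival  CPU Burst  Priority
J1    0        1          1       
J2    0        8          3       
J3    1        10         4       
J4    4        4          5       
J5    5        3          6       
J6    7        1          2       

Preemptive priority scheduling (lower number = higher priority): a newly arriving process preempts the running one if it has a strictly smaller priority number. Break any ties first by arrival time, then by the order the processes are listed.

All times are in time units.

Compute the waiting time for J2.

Gantt: | J1 0-1 | J2 1-7 | J6 7-8 | J2 8-10 | J3 10-20 | J4 20-24 | J5 24-27 |
Completion: J1=1  J2=10  J3=20  J4=24  J5=27  J6=8
Waiting(J2) = turnaround − burst = 10 − 8 = 2

2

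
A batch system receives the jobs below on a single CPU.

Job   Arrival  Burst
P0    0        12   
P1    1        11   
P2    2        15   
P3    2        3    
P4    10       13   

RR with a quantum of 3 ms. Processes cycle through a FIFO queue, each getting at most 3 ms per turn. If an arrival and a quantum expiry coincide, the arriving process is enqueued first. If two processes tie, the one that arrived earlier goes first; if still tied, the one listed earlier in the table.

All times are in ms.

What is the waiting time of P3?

Gantt: | P0 0-3 | P1 3-6 | P2 6-9 | P3 9-12 | P0 12-15 | P1 15-18 | P2 18-21 | P4 21-24 | P0 24-27 | P1 27-30 | P2 30-33 | P4 33-36 | P0 36-39 | P1 39-41 | P2 41-44 | P4 44-47 | P2 47-50 | P4 50-54 |
Completion: P0=39  P1=41  P2=50  P3=12  P4=54
Waiting(P3) = turnaround − burst = 10 − 3 = 7

7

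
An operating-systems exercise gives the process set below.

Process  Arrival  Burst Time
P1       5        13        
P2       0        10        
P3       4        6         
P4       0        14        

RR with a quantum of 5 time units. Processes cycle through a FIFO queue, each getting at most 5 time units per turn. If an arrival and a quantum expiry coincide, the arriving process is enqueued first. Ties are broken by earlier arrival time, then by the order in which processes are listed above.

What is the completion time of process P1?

43

Timeline: | P2 0-5 | P4 5-10 | P3 10-15 | P1 15-20 | P2 20-25 | P4 25-30 | P3 30-31 | P1 31-36 | P4 36-40 | P1 40-43 |
Completion: P1=43  P2=25  P3=31  P4=40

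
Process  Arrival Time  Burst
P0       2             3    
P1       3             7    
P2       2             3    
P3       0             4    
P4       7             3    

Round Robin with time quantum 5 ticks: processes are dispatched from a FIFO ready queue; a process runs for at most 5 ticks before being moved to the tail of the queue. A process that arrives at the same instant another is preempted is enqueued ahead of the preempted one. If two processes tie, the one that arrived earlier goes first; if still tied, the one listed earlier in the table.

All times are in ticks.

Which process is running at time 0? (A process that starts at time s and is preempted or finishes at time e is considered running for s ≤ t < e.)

Timeline: | P3 0-4 | P0 4-7 | P2 7-10 | P1 10-15 | P4 15-18 | P1 18-20 |
Completion: P0=7  P1=20  P2=10  P3=4  P4=18

P3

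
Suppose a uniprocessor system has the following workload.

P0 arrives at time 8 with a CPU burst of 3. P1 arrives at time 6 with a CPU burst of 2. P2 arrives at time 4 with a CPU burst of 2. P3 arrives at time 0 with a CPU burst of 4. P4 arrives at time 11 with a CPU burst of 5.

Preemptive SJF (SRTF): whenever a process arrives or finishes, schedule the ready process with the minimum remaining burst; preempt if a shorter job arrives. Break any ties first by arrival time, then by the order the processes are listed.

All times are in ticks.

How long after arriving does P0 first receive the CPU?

Schedule: | P3 0-4 | P2 4-6 | P1 6-8 | P0 8-11 | P4 11-16 |
Completion: P0=11  P1=8  P2=6  P3=4  P4=16
Turnaround (C−A): P0=3  P1=2  P2=2  P3=4  P4=5
Response(P0) = first start − arrival = 8 − 8 = 0

0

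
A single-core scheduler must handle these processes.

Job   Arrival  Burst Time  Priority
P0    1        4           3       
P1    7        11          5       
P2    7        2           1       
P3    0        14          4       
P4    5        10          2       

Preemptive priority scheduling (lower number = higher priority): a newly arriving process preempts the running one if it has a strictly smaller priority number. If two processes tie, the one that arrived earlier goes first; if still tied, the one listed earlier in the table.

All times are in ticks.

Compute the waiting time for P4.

Schedule: | P3 0-1 | P0 1-5 | P4 5-7 | P2 7-9 | P4 9-17 | P3 17-30 | P1 30-41 |
Completion: P0=5  P1=41  P2=9  P3=30  P4=17
Turnaround (C−A): P0=4  P1=34  P2=2  P3=30  P4=12
Waiting(P4) = turnaround − burst = 12 − 10 = 2

2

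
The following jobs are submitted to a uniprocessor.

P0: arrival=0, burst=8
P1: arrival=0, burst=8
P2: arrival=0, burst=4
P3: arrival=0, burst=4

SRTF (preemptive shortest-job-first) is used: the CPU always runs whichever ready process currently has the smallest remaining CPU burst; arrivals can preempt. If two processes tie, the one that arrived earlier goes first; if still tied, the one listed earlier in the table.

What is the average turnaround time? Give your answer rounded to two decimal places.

Gantt: | P2 0-4 | P3 4-8 | P0 8-16 | P1 16-24 |
Completion: P0=16  P1=24  P2=4  P3=8
Turnaround times: P0=16, P1=24, P2=4, P3=8
Average turnaround = (16+24+4+8) / 4 = 52/4 = 13.00

13.00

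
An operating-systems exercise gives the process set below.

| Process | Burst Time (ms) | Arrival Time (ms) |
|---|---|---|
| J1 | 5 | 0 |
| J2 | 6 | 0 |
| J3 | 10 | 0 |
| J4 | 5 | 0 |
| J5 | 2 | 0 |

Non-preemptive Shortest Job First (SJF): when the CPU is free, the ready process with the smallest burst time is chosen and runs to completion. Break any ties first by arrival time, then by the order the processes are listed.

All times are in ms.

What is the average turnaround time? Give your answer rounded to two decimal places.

13.40

Gantt: | J5 0-2 | J1 2-7 | J4 7-12 | J2 12-18 | J3 18-28 |
Completion: J1=7  J2=18  J3=28  J4=12  J5=2
Turnaround times: J1=7, J2=18, J3=28, J4=12, J5=2
Average turnaround = (7+18+28+12+2) / 5 = 67/5 = 13.40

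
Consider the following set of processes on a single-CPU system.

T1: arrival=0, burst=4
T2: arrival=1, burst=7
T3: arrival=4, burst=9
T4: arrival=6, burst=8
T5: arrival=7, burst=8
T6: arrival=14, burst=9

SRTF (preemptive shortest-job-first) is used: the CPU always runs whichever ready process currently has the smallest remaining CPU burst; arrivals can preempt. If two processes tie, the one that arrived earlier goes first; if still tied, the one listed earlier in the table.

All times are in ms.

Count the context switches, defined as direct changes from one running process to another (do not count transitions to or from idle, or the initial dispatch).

Schedule: | T1 0-4 | T2 4-11 | T4 11-19 | T5 19-27 | T3 27-36 | T6 36-45 |
Completion: T1=4  T2=11  T3=36  T4=19  T5=27  T6=45
Turnaround (C−A): T1=4  T2=10  T3=32  T4=13  T5=20  T6=31

5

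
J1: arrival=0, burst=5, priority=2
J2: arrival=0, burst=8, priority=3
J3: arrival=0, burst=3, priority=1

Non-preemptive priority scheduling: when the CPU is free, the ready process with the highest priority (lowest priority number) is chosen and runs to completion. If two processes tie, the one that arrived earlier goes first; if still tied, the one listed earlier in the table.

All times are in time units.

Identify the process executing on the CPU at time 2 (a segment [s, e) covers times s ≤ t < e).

Timeline: | J3 0-3 | J1 3-8 | J2 8-16 |
Completion: J1=8  J2=16  J3=3

J3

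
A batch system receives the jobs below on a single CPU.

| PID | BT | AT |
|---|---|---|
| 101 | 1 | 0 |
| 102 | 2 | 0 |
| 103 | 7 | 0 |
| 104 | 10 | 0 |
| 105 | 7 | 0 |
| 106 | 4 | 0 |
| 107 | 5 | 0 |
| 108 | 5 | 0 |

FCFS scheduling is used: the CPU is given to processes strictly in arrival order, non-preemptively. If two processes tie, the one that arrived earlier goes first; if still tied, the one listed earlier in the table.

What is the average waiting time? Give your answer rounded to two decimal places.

Timeline: | 101 0-1 | 102 1-3 | 103 3-10 | 104 10-20 | 105 20-27 | 106 27-31 | 107 31-36 | 108 36-41 |
Completion: 101=1  102=3  103=10  104=20  105=27  106=31  107=36  108=41
Turnaround (C−A): 101=1  102=3  103=10  104=20  105=27  106=31  107=36  108=41
Waiting times: 101=0, 102=1, 103=3, 104=10, 105=20, 106=27, 107=31, 108=36
Average waiting = (0+1+3+10+20+27+31+36) / 8 = 128/8 = 16.00

16.00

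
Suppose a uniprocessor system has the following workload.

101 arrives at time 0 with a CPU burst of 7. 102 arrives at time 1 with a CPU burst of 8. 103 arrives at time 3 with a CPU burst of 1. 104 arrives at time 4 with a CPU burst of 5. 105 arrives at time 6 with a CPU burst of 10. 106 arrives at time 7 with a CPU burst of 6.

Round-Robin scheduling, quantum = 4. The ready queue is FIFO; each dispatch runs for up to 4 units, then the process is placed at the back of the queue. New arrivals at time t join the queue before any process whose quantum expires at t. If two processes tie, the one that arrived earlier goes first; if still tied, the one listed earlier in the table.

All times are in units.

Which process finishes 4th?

Gantt: | 101 0-4 | 102 4-8 | 103 8-9 | 104 9-13 | 101 13-16 | 105 16-20 | 106 20-24 | 102 24-28 | 104 28-29 | 105 29-33 | 106 33-35 | 105 35-37 |
Completion: 101=16  102=28  103=9  104=29  105=37  106=35
Turnaround (C−A): 101=16  102=27  103=6  104=25  105=31  106=28
Finish order: 103 → 101 → 102 → 104 → 106 → 105

104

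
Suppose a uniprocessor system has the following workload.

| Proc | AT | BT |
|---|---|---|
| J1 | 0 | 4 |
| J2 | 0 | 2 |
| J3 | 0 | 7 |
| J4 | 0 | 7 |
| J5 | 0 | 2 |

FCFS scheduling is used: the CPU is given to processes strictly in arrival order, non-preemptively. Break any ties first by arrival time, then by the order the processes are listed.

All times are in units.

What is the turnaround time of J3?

Timeline: | J1 0-4 | J2 4-6 | J3 6-13 | J4 13-20 | J5 20-22 |
Completion: J1=4  J2=6  J3=13  J4=20  J5=22
Turnaround (C−A): J1=4  J2=6  J3=13  J4=20  J5=22
Turnaround(J3) = completion − arrival = 13 − 0 = 13

13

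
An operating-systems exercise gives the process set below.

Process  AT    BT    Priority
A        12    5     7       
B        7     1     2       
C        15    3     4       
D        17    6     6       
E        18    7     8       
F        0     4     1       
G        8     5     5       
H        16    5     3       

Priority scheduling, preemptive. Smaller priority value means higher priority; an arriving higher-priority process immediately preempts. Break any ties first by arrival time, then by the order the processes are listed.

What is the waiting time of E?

14

Gantt: | F 0-4 | idle 4-7 | B 7-8 | G 8-13 | A 13-15 | C 15-16 | H 16-21 | C 21-23 | D 23-29 | A 29-32 | E 32-39 |
Completion: A=32  B=8  C=23  D=29  E=39  F=4  G=13  H=21
Waiting(E) = turnaround − burst = 21 − 7 = 14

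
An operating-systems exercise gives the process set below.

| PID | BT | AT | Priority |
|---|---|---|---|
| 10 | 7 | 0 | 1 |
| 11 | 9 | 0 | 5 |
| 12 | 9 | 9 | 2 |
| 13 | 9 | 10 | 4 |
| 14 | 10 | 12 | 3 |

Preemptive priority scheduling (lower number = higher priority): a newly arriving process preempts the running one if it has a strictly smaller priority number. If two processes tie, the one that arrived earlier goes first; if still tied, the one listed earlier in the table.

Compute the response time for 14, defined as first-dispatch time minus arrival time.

Schedule: | 10 0-7 | 11 7-9 | 12 9-18 | 14 18-28 | 13 28-37 | 11 37-44 |
Completion: 10=7  11=44  12=18  13=37  14=28
Turnaround (C−A): 10=7  11=44  12=9  13=27  14=16
Response(14) = first start − arrival = 18 − 12 = 6

6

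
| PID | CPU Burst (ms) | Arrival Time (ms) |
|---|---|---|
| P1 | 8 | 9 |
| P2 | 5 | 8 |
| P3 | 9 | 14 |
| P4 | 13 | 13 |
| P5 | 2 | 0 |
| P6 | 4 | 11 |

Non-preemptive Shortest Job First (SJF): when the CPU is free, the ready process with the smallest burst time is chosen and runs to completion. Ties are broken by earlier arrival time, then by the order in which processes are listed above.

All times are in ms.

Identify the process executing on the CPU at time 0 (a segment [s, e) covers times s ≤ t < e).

Gantt: | P5 0-2 | idle 2-8 | P2 8-13 | P6 13-17 | P1 17-25 | P3 25-34 | P4 34-47 |
Completion: P1=25  P2=13  P3=34  P4=47  P5=2  P6=17
Turnaround (C−A): P1=16  P2=5  P3=20  P4=34  P5=2  P6=6

P5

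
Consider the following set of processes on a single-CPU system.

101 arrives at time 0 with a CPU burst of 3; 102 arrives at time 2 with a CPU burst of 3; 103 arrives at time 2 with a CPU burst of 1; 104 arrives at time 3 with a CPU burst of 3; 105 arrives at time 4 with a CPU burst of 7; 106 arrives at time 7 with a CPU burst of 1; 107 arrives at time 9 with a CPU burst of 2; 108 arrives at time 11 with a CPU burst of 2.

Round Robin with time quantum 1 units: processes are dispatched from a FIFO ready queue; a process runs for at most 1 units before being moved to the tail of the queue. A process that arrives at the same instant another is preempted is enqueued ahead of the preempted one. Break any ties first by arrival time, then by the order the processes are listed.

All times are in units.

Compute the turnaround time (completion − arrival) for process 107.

8

Timeline: | 101 0-2 | 102 2-3 | 103 3-4 | 101 4-5 | 104 5-6 | 102 6-7 | 105 7-8 | 104 8-9 | 106 9-10 | 102 10-11 | 105 11-12 | 107 12-13 | 104 13-14 | 108 14-15 | 105 15-16 | 107 16-17 | 108 17-18 | 105 18-22 |
Completion: 101=5  102=11  103=4  104=14  105=22  106=10  107=17  108=18
Turnaround (C−A): 101=5  102=9  103=2  104=11  105=18  106=3  107=8  108=7
Turnaround(107) = completion − arrival = 17 − 9 = 8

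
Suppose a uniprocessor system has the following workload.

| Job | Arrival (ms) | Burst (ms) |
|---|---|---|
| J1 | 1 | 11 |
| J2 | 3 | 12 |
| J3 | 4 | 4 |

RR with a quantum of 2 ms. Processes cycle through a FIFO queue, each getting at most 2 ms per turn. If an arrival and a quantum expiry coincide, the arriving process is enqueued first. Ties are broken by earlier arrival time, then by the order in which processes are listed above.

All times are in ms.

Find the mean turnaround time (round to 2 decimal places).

20.33

Gantt: | idle 0-1 | J1 1-3 | J2 3-5 | J1 5-7 | J3 7-9 | J2 9-11 | J1 11-13 | J3 13-15 | J2 15-17 | J1 17-19 | J2 19-21 | J1 21-23 | J2 23-25 | J1 25-26 | J2 26-28 |
Completion: J1=26  J2=28  J3=15
Turnaround (C−A): J1=25  J2=25  J3=11
Turnaround times: J1=25, J2=25, J3=11
Average turnaround = (25+25+11) / 3 = 61/3 = 20.33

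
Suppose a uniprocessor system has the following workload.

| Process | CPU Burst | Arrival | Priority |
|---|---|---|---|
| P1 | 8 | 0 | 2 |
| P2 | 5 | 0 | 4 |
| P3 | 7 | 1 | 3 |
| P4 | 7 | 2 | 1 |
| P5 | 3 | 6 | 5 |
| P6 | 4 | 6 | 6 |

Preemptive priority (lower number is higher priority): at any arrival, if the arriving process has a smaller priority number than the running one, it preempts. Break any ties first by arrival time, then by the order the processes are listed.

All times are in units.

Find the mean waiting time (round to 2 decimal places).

14.67

Schedule: | P1 0-2 | P4 2-9 | P1 9-15 | P3 15-22 | P2 22-27 | P5 27-30 | P6 30-34 |
Completion: P1=15  P2=27  P3=22  P4=9  P5=30  P6=34
Waiting times: P1=7, P2=22, P3=14, P4=0, P5=21, P6=24
Average waiting = (7+22+14+0+21+24) / 6 = 88/6 = 14.67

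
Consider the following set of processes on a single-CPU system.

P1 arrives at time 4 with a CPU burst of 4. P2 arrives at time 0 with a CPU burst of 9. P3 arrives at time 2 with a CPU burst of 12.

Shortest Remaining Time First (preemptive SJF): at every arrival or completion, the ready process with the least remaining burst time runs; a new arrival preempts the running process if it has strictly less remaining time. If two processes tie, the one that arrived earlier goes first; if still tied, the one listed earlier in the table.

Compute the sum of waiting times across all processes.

Gantt: | P2 0-4 | P1 4-8 | P2 8-13 | P3 13-25 |
Completion: P1=8  P2=13  P3=25
Turnaround (C−A): P1=4  P2=13  P3=23
Waiting = turnaround − burst: P1=0, P2=4, P3=11
Total waiting = 0 + 4 + 11 = 15

15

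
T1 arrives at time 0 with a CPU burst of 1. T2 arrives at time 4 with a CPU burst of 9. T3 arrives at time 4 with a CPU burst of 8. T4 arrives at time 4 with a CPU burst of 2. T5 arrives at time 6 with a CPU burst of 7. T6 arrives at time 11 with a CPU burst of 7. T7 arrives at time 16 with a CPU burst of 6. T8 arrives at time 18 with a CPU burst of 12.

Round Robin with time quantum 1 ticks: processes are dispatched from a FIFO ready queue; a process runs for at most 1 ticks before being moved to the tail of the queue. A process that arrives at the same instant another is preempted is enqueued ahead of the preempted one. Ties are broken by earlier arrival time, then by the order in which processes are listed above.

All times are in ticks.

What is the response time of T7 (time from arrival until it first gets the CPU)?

3

Gantt: | T1 0-1 | idle 1-4 | T2 4-5 | T3 5-6 | T4 6-7 | T2 7-8 | T5 8-9 | T3 9-10 | T4 10-11 | T2 11-12 | T5 12-13 | T3 13-14 | T6 14-15 | T2 15-16 | T5 16-17 | T3 17-18 | T6 18-19 | T7 19-20 | T2 20-21 | T5 21-22 | T8 22-23 | T3 23-24 | T6 24-25 | T7 25-26 | T2 26-27 | T5 27-28 | T8 28-29 | T3 29-30 | T6 30-31 | T7 31-32 | T2 32-33 | T5 33-34 | T8 34-35 | T3 35-36 | T6 36-37 | T7 37-38 | T2 38-39 | T5 39-40 | T8 40-41 | T3 41-42 | T6 42-43 | T7 43-44 | T2 44-45 | T8 45-46 | T6 46-47 | T7 47-48 | T8 48-55 |
Completion: T1=1  T2=45  T3=42  T4=11  T5=40  T6=47  T7=48  T8=55
Response(T7) = first start − arrival = 19 − 16 = 3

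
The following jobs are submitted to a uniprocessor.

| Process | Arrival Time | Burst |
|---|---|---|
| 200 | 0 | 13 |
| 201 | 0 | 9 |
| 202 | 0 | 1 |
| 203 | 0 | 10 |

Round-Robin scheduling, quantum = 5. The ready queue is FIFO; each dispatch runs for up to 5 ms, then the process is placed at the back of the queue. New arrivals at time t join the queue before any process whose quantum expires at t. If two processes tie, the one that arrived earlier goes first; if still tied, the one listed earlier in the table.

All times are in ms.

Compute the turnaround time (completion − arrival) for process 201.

Timeline: | 200 0-5 | 201 5-10 | 202 10-11 | 203 11-16 | 200 16-21 | 201 21-25 | 203 25-30 | 200 30-33 |
Completion: 200=33  201=25  202=11  203=30
Turnaround (C−A): 200=33  201=25  202=11  203=30
Turnaround(201) = completion − arrival = 25 − 0 = 25

25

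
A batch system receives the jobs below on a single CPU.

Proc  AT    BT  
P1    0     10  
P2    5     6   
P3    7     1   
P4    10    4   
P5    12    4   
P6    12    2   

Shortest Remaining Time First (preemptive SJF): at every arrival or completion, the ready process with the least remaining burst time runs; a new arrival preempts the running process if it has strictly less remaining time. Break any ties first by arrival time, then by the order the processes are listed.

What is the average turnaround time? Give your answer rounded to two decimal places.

8.67

Schedule: | P1 0-7 | P3 7-8 | P1 8-11 | P4 11-12 | P6 12-14 | P4 14-17 | P5 17-21 | P2 21-27 |
Completion: P1=11  P2=27  P3=8  P4=17  P5=21  P6=14
Turnaround (C−A): P1=11  P2=22  P3=1  P4=7  P5=9  P6=2
Turnaround times: P1=11, P2=22, P3=1, P4=7, P5=9, P6=2
Average turnaround = (11+22+1+7+9+2) / 6 = 52/6 = 8.67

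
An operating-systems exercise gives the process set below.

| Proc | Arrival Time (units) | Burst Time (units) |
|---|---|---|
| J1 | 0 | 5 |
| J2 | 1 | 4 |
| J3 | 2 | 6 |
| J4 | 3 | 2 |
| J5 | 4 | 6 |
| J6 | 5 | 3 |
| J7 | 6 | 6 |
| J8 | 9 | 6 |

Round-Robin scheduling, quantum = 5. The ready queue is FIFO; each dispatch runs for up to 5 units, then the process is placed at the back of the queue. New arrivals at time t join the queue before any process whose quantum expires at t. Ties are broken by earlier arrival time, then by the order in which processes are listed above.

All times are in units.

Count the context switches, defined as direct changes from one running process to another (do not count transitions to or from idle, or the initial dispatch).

Timeline: | J1 0-5 | J2 5-9 | J3 9-14 | J4 14-16 | J5 16-21 | J6 21-24 | J7 24-29 | J8 29-34 | J3 34-35 | J5 35-36 | J7 36-37 | J8 37-38 |
Completion: J1=5  J2=9  J3=35  J4=16  J5=36  J6=24  J7=37  J8=38
Turnaround (C−A): J1=5  J2=8  J3=33  J4=13  J5=32  J6=19  J7=31  J8=29

11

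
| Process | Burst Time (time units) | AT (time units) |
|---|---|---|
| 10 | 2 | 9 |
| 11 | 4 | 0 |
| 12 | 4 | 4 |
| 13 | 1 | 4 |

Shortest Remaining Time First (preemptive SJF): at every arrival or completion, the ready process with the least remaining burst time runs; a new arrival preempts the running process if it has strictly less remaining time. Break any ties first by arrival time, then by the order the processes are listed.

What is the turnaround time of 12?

5

Schedule: | 11 0-4 | 13 4-5 | 12 5-9 | 10 9-11 |
Completion: 10=11  11=4  12=9  13=5
Turnaround (C−A): 10=2  11=4  12=5  13=1
Turnaround(12) = completion − arrival = 9 − 4 = 5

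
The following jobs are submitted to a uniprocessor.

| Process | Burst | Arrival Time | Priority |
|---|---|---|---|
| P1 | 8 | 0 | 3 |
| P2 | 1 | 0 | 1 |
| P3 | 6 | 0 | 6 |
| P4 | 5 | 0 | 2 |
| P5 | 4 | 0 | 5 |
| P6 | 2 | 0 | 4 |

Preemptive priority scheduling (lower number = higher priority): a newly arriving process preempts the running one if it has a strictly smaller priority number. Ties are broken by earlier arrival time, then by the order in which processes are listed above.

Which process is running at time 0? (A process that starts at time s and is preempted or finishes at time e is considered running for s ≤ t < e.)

P2

Schedule: | P2 0-1 | P4 1-6 | P1 6-14 | P6 14-16 | P5 16-20 | P3 20-26 |
Completion: P1=14  P2=1  P3=26  P4=6  P5=20  P6=16
Turnaround (C−A): P1=14  P2=1  P3=26  P4=6  P5=20  P6=16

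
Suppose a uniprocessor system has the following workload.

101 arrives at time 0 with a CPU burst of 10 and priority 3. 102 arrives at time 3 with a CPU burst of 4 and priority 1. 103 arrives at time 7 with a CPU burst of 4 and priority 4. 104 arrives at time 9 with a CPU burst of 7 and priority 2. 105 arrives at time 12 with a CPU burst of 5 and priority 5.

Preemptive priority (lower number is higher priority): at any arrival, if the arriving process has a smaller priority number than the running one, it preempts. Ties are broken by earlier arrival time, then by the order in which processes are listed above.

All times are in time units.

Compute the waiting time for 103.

14

Schedule: | 101 0-3 | 102 3-7 | 101 7-9 | 104 9-16 | 101 16-21 | 103 21-25 | 105 25-30 |
Completion: 101=21  102=7  103=25  104=16  105=30
Turnaround (C−A): 101=21  102=4  103=18  104=7  105=18
Waiting(103) = turnaround − burst = 18 − 4 = 14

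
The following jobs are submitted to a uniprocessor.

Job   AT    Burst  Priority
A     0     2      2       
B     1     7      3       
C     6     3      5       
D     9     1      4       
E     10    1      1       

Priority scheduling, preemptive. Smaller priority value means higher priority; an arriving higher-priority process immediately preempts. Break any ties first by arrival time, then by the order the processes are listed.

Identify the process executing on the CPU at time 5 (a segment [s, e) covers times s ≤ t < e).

Timeline: | A 0-2 | B 2-9 | D 9-10 | E 10-11 | C 11-14 |
Completion: A=2  B=9  C=14  D=10  E=11
Turnaround (C−A): A=2  B=8  C=8  D=1  E=1

B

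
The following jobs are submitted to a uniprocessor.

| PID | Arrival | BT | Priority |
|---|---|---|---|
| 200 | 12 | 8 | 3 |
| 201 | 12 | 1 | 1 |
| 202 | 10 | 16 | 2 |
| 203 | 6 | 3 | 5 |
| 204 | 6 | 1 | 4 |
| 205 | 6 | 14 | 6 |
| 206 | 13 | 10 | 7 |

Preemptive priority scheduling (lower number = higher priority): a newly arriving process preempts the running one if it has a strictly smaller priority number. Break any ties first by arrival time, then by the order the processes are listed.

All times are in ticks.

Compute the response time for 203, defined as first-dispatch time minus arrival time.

Gantt: | idle 0-6 | 204 6-7 | 203 7-10 | 202 10-12 | 201 12-13 | 202 13-27 | 200 27-35 | 205 35-49 | 206 49-59 |
Completion: 200=35  201=13  202=27  203=10  204=7  205=49  206=59
Turnaround (C−A): 200=23  201=1  202=17  203=4  204=1  205=43  206=46
Response(203) = first start − arrival = 7 − 6 = 1

1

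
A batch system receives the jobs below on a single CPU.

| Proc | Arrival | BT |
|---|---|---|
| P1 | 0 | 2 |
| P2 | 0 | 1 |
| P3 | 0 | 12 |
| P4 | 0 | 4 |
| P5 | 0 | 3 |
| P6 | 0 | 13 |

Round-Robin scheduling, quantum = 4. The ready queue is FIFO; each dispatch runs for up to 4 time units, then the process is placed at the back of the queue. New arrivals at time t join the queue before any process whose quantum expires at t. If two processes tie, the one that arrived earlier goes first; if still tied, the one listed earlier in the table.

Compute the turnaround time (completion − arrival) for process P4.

11

Gantt: | P1 0-2 | P2 2-3 | P3 3-7 | P4 7-11 | P5 11-14 | P6 14-18 | P3 18-22 | P6 22-26 | P3 26-30 | P6 30-35 |
Completion: P1=2  P2=3  P3=30  P4=11  P5=14  P6=35
Turnaround(P4) = completion − arrival = 11 − 0 = 11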